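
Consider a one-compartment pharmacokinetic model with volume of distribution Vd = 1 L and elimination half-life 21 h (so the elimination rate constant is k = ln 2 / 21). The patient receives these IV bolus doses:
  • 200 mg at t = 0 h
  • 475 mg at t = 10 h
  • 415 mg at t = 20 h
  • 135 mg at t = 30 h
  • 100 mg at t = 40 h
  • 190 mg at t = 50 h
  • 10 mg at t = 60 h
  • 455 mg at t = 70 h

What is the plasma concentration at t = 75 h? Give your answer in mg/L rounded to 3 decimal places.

k = ln 2 / 21 = 0.03301 per h
Dose 1 (200 mg at t=0 h): 200·exp(−0.03301·75) = 16.824 mg/L
Dose 2 (475 mg at t=10 h): 475·exp(−0.03301·65) = 55.582 mg/L
Dose 3 (415 mg at t=20 h): 415·exp(−0.03301·55) = 67.552 mg/L
Dose 4 (135 mg at t=30 h): 135·exp(−0.03301·45) = 30.568 mg/L
Dose 5 (100 mg at t=40 h): 100·exp(−0.03301·35) = 31.498 mg/L
Dose 6 (190 mg at t=50 h): 190·exp(−0.03301·25) = 83.250 mg/L
Dose 7 (10 mg at t=60 h): 10·exp(−0.03301·15) = 6.095 mg/L
Dose 8 (455 mg at t=70 h): 455·exp(−0.03301·5) = 385.778 mg/L
C(75) = 16.824 + 55.582 + 67.552 + 30.568 + 31.498 + 83.250 + 6.095 + 385.778 = 677.147 mg/L

677.147 mg/L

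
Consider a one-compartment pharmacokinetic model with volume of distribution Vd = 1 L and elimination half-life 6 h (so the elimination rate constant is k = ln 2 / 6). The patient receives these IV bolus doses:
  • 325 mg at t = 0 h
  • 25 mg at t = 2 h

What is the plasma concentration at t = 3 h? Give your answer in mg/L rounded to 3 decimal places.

252.082 mg/L

k = ln 2 / 6 = 0.11552 per h
Dose 1 (325 mg at t=0 h): 325·exp(−0.11552·3) = 229.810 mg/L
Dose 2 (25 mg at t=2 h): 25·exp(−0.11552·1) = 22.272 mg/L
C(3) = 229.810 + 22.272 = 252.082 mg/L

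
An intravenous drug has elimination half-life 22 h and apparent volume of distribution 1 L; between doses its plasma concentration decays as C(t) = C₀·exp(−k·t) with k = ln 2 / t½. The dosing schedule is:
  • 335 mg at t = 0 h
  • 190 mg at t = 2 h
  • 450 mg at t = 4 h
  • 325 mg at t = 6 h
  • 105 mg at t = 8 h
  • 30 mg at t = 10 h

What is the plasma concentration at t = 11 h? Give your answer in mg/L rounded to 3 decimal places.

1143.136 mg/L

k = ln 2 / 22 = 0.03151 per h
Dose 1 (335 mg at t=0 h): 335·exp(−0.03151·11) = 236.881 mg/L
Dose 2 (190 mg at t=2 h): 190·exp(−0.03151·9) = 143.089 mg/L
Dose 3 (450 mg at t=4 h): 450·exp(−0.03151·7) = 360.936 mg/L
Dose 4 (325 mg at t=6 h): 325·exp(−0.03151·5) = 277.631 mg/L
Dose 5 (105 mg at t=8 h): 105·exp(−0.03151·3) = 95.530 mg/L
Dose 6 (30 mg at t=10 h): 30·exp(−0.03151·1) = 29.070 mg/L
C(11) = 236.881 + 143.089 + 360.936 + 277.631 + 95.530 + 29.070 = 1143.136 mg/L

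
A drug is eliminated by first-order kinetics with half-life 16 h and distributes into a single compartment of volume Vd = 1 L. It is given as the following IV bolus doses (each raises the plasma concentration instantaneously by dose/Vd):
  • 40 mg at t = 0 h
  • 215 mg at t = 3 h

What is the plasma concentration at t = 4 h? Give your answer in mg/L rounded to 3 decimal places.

239.521 mg/L

k = ln 2 / 16 = 0.04332 per h
Dose 1 (40 mg at t=0 h): 40·exp(−0.04332·4) = 33.636 mg/L
Dose 2 (215 mg at t=3 h): 215·exp(−0.04332·1) = 205.885 mg/L
C(4) = 33.636 + 205.885 = 239.521 mg/L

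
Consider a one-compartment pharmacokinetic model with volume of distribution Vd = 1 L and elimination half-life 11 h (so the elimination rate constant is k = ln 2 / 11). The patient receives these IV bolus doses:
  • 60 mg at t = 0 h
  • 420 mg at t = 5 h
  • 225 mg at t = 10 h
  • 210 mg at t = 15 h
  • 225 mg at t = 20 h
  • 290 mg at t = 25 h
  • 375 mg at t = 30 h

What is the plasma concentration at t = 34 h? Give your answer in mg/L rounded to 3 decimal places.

736.655 mg/L

k = ln 2 / 11 = 0.06301 per h
Dose 1 (60 mg at t=0 h): 60·exp(−0.06301·34) = 7.042 mg/L
Dose 2 (420 mg at t=5 h): 420·exp(−0.06301·29) = 67.550 mg/L
Dose 3 (225 mg at t=10 h): 225·exp(−0.06301·24) = 49.590 mg/L
Dose 4 (210 mg at t=15 h): 210·exp(−0.06301·19) = 63.425 mg/L
Dose 5 (225 mg at t=20 h): 225·exp(−0.06301·14) = 93.122 mg/L
Dose 6 (290 mg at t=25 h): 290·exp(−0.06301·9) = 164.475 mg/L
Dose 7 (375 mg at t=30 h): 375·exp(−0.06301·4) = 291.451 mg/L
C(34) = 7.042 + 67.550 + 49.590 + 63.425 + 93.122 + 164.475 + 291.451 = 736.655 mg/L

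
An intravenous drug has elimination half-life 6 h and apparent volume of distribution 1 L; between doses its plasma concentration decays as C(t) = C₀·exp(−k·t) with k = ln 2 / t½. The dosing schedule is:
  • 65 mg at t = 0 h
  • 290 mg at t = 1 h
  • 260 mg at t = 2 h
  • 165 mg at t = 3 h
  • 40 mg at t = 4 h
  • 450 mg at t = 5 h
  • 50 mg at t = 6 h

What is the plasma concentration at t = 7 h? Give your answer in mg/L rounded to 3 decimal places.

k = ln 2 / 6 = 0.11552 per h
Dose 1 (65 mg at t=0 h): 65·exp(−0.11552·7) = 28.954 mg/L
Dose 2 (290 mg at t=1 h): 290·exp(−0.11552·6) = 145.000 mg/L
Dose 3 (260 mg at t=2 h): 260·exp(−0.11552·5) = 145.920 mg/L
Dose 4 (165 mg at t=3 h): 165·exp(−0.11552·4) = 103.943 mg/L
Dose 5 (40 mg at t=4 h): 40·exp(−0.11552·3) = 28.284 mg/L
Dose 6 (450 mg at t=5 h): 450·exp(−0.11552·2) = 357.165 mg/L
Dose 7 (50 mg at t=6 h): 50·exp(−0.11552·1) = 44.545 mg/L
C(7) = 28.954 + 145.000 + 145.920 + 103.943 + 28.284 + 357.165 + 44.545 = 853.812 mg/L

853.812 mg/L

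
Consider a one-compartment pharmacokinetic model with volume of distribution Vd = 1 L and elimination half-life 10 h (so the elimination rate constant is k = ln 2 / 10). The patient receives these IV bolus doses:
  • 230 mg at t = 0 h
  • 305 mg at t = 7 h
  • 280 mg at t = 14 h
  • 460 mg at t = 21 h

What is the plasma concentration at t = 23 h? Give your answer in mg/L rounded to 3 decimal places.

k = ln 2 / 10 = 0.06931 per h
Dose 1 (230 mg at t=0 h): 230·exp(−0.06931·23) = 46.705 mg/L
Dose 2 (305 mg at t=7 h): 305·exp(−0.06931·16) = 100.612 mg/L
Dose 3 (280 mg at t=14 h): 280·exp(−0.06931·9) = 150.048 mg/L
Dose 4 (460 mg at t=21 h): 460·exp(−0.06931·2) = 400.453 mg/L
C(23) = 46.705 + 100.612 + 150.048 + 400.453 = 697.819 mg/L

697.819 mg/L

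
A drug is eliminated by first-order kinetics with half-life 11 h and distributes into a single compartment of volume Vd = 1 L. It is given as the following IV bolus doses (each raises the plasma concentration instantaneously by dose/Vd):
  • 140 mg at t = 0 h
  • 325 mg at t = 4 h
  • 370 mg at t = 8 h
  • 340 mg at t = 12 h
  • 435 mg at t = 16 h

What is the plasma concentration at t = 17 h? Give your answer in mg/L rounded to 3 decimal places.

1057.615 mg/L

k = ln 2 / 11 = 0.06301 per h
Dose 1 (140 mg at t=0 h): 140·exp(−0.06301·17) = 47.962 mg/L
Dose 2 (325 mg at t=4 h): 325·exp(−0.06301·13) = 143.259 mg/L
Dose 3 (370 mg at t=8 h): 370·exp(−0.06301·9) = 209.848 mg/L
Dose 4 (340 mg at t=12 h): 340·exp(−0.06301·5) = 248.112 mg/L
Dose 5 (435 mg at t=16 h): 435·exp(−0.06301·1) = 408.435 mg/L
C(17) = 47.962 + 143.259 + 209.848 + 248.112 + 408.435 = 1057.615 mg/L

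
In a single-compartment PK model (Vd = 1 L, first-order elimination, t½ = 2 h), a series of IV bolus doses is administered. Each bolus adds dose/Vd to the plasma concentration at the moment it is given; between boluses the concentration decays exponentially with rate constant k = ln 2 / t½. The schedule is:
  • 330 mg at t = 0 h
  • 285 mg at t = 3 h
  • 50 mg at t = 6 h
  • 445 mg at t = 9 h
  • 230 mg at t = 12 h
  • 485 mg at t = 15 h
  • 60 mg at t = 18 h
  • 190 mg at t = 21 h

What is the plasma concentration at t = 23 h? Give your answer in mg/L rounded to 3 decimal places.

145.008 mg/L

k = ln 2 / 2 = 0.34657 per h
Dose 1 (330 mg at t=0 h): 330·exp(−0.34657·23) = 0.114 mg/L
Dose 2 (285 mg at t=3 h): 285·exp(−0.34657·20) = 0.278 mg/L
Dose 3 (50 mg at t=6 h): 50·exp(−0.34657·17) = 0.138 mg/L
Dose 4 (445 mg at t=9 h): 445·exp(−0.34657·14) = 3.477 mg/L
Dose 5 (230 mg at t=12 h): 230·exp(−0.34657·11) = 5.082 mg/L
Dose 6 (485 mg at t=15 h): 485·exp(−0.34657·8) = 30.312 mg/L
Dose 7 (60 mg at t=18 h): 60·exp(−0.34657·5) = 10.607 mg/L
Dose 8 (190 mg at t=21 h): 190·exp(−0.34657·2) = 95.000 mg/L
C(23) = 0.114 + 0.278 + 0.138 + 3.477 + 5.082 + 30.312 + 10.607 + 95.000 = 145.008 mg/L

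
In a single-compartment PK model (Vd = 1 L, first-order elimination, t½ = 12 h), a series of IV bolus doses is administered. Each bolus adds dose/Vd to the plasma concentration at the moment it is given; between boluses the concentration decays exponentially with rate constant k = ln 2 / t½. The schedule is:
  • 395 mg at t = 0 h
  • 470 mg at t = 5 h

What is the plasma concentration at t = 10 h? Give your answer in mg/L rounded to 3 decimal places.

573.788 mg/L

k = ln 2 / 12 = 0.05776 per h
Dose 1 (395 mg at t=0 h): 395·exp(−0.05776·10) = 221.686 mg/L
Dose 2 (470 mg at t=5 h): 470·exp(−0.05776·5) = 352.102 mg/L
C(10) = 221.686 + 352.102 = 573.788 mg/L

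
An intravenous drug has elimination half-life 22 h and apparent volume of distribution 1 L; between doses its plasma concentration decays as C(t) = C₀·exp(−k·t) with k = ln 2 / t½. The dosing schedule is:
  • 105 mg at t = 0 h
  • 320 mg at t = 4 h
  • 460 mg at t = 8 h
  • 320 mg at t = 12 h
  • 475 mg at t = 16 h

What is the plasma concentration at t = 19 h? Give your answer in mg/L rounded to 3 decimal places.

k = ln 2 / 22 = 0.03151 per h
Dose 1 (105 mg at t=0 h): 105·exp(−0.03151·19) = 57.704 mg/L
Dose 2 (320 mg at t=4 h): 320·exp(−0.03151·15) = 199.481 mg/L
Dose 3 (460 mg at t=8 h): 460·exp(−0.03151·11) = 325.269 mg/L
Dose 4 (320 mg at t=12 h): 320·exp(−0.03151·7) = 256.666 mg/L
Dose 5 (475 mg at t=16 h): 475·exp(−0.03151·3) = 432.160 mg/L
C(19) = 57.704 + 199.481 + 325.269 + 256.666 + 432.160 = 1271.280 mg/L

1271.280 mg/L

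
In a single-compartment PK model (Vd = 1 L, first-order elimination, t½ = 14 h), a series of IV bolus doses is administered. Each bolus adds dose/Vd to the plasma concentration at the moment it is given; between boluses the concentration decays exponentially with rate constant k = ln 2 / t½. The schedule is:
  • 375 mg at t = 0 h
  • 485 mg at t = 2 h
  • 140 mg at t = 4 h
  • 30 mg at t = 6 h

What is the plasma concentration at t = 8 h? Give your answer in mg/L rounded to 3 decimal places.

k = ln 2 / 14 = 0.04951 per h
Dose 1 (375 mg at t=0 h): 375·exp(−0.04951·8) = 252.356 mg/L
Dose 2 (485 mg at t=2 h): 485·exp(−0.04951·6) = 360.354 mg/L
Dose 3 (140 mg at t=4 h): 140·exp(−0.04951·4) = 114.847 mg/L
Dose 4 (30 mg at t=6 h): 30·exp(−0.04951·2) = 27.172 mg/L
C(8) = 252.356 + 360.354 + 114.847 + 27.172 = 754.729 mg/L

754.729 mg/L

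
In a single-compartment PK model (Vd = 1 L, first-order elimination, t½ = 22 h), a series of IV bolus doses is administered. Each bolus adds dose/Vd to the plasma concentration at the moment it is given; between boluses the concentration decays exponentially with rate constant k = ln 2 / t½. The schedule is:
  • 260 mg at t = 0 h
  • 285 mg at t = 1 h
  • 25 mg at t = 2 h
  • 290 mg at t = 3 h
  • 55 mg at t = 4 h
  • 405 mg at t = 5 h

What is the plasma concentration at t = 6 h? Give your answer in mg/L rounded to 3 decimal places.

k = ln 2 / 22 = 0.03151 per h
Dose 1 (260 mg at t=0 h): 260·exp(−0.03151·6) = 215.216 mg/L
Dose 2 (285 mg at t=1 h): 285·exp(−0.03151·5) = 243.461 mg/L
Dose 3 (25 mg at t=2 h): 25·exp(−0.03151·4) = 22.040 mg/L
Dose 4 (290 mg at t=3 h): 290·exp(−0.03151·3) = 263.845 mg/L
Dose 5 (55 mg at t=4 h): 55·exp(−0.03151·2) = 51.641 mg/L
Dose 6 (405 mg at t=5 h): 405·exp(−0.03151·1) = 392.439 mg/L
C(6) = 215.216 + 243.461 + 22.040 + 263.845 + 51.641 + 392.439 = 1188.641 mg/L

1188.641 mg/L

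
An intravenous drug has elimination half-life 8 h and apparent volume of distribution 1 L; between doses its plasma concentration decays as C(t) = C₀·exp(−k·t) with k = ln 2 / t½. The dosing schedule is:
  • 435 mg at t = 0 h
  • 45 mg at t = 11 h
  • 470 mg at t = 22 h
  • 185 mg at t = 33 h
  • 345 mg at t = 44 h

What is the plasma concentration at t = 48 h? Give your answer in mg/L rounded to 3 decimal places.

k = ln 2 / 8 = 0.08664 per h
Dose 1 (435 mg at t=0 h): 435·exp(−0.08664·48) = 6.797 mg/L
Dose 2 (45 mg at t=11 h): 45·exp(−0.08664·37) = 1.824 mg/L
Dose 3 (470 mg at t=22 h): 470·exp(−0.08664·26) = 49.403 mg/L
Dose 4 (185 mg at t=33 h): 185·exp(−0.08664·15) = 50.436 mg/L
Dose 5 (345 mg at t=44 h): 345·exp(−0.08664·4) = 243.952 mg/L
C(48) = 6.797 + 1.824 + 49.403 + 50.436 + 243.952 = 352.411 mg/L

352.411 mg/L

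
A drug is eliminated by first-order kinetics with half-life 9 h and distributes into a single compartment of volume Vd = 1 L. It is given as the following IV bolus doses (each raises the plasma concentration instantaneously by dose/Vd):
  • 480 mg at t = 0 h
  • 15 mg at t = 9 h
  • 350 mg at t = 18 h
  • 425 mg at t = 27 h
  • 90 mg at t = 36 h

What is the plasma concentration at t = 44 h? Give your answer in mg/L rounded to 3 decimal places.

227.825 mg/L

k = ln 2 / 9 = 0.07702 per h
Dose 1 (480 mg at t=0 h): 480·exp(−0.07702·44) = 16.201 mg/L
Dose 2 (15 mg at t=9 h): 15·exp(−0.07702·35) = 1.013 mg/L
Dose 3 (350 mg at t=18 h): 350·exp(−0.07702·26) = 47.253 mg/L
Dose 4 (425 mg at t=27 h): 425·exp(−0.07702·17) = 114.756 mg/L
Dose 5 (90 mg at t=36 h): 90·exp(−0.07702·8) = 48.603 mg/L
C(44) = 16.201 + 1.013 + 47.253 + 114.756 + 48.603 = 227.825 mg/L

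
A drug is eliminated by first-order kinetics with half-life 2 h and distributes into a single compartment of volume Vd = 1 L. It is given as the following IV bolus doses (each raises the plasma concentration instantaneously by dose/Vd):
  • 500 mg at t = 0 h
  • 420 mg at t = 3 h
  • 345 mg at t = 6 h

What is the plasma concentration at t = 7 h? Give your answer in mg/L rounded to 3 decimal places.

k = ln 2 / 2 = 0.34657 per h
Dose 1 (500 mg at t=0 h): 500·exp(−0.34657·7) = 44.194 mg/L
Dose 2 (420 mg at t=3 h): 420·exp(−0.34657·4) = 105.000 mg/L
Dose 3 (345 mg at t=6 h): 345·exp(−0.34657·1) = 243.952 mg/L
C(7) = 44.194 + 105.000 + 243.952 = 393.146 mg/L

393.146 mg/L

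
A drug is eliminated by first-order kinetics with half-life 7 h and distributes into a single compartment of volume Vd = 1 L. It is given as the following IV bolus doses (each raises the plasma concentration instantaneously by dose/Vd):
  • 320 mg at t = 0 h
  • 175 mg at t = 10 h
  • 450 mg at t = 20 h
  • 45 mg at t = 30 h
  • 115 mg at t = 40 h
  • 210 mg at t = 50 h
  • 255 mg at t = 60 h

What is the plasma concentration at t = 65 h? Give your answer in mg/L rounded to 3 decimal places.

k = ln 2 / 7 = 0.09902 per h
Dose 1 (320 mg at t=0 h): 320·exp(−0.09902·65) = 0.513 mg/L
Dose 2 (175 mg at t=10 h): 175·exp(−0.09902·55) = 0.755 mg/L
Dose 3 (450 mg at t=20 h): 450·exp(−0.09902·45) = 5.224 mg/L
Dose 4 (45 mg at t=30 h): 45·exp(−0.09902·35) = 1.406 mg/L
Dose 5 (115 mg at t=40 h): 115·exp(−0.09902·25) = 9.674 mg/L
Dose 6 (210 mg at t=50 h): 210·exp(−0.09902·15) = 47.550 mg/L
Dose 7 (255 mg at t=60 h): 255·exp(−0.09902·5) = 155.424 mg/L
C(65) = 0.513 + 0.755 + 5.224 + 1.406 + 9.674 + 47.550 + 155.424 = 220.546 mg/L

220.546 mg/L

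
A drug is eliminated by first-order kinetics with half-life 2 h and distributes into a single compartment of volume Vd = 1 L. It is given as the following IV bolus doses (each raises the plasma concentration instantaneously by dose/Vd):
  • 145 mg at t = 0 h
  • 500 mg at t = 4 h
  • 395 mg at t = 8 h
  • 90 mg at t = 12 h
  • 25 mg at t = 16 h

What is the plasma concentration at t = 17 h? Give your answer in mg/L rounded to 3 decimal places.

k = ln 2 / 2 = 0.34657 per h
Dose 1 (145 mg at t=0 h): 145·exp(−0.34657·17) = 0.401 mg/L
Dose 2 (500 mg at t=4 h): 500·exp(−0.34657·13) = 5.524 mg/L
Dose 3 (395 mg at t=8 h): 395·exp(−0.34657·9) = 17.457 mg/L
Dose 4 (90 mg at t=12 h): 90·exp(−0.34657·5) = 15.910 mg/L
Dose 5 (25 mg at t=16 h): 25·exp(−0.34657·1) = 17.678 mg/L
C(17) = 0.401 + 5.524 + 17.457 + 15.910 + 17.678 = 56.969 mg/L

56.969 mg/L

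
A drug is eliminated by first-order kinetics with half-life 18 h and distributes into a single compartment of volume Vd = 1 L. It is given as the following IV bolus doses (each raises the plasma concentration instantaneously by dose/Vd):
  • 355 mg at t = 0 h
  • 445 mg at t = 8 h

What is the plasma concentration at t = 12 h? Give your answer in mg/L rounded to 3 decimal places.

605.110 mg/L

k = ln 2 / 18 = 0.03851 per h
Dose 1 (355 mg at t=0 h): 355·exp(−0.03851·12) = 223.636 mg/L
Dose 2 (445 mg at t=8 h): 445·exp(−0.03851·4) = 381.474 mg/L
C(12) = 223.636 + 381.474 = 605.110 mg/L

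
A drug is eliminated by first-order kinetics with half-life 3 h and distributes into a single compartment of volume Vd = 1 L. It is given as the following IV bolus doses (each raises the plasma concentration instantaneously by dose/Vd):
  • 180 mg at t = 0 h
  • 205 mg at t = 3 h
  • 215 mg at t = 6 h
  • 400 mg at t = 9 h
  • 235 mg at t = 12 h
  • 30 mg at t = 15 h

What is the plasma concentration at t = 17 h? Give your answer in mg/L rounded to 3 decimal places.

k = ln 2 / 3 = 0.23105 per h
Dose 1 (180 mg at t=0 h): 180·exp(−0.23105·17) = 3.544 mg/L
Dose 2 (205 mg at t=3 h): 205·exp(−0.23105·14) = 8.071 mg/L
Dose 3 (215 mg at t=6 h): 215·exp(−0.23105·11) = 16.930 mg/L
Dose 4 (400 mg at t=9 h): 400·exp(−0.23105·8) = 62.996 mg/L
Dose 5 (235 mg at t=12 h): 235·exp(−0.23105·5) = 74.020 mg/L
Dose 6 (30 mg at t=15 h): 30·exp(−0.23105·2) = 18.899 mg/L
C(17) = 3.544 + 8.071 + 16.930 + 62.996 + 74.020 + 18.899 = 184.460 mg/L

184.460 mg/L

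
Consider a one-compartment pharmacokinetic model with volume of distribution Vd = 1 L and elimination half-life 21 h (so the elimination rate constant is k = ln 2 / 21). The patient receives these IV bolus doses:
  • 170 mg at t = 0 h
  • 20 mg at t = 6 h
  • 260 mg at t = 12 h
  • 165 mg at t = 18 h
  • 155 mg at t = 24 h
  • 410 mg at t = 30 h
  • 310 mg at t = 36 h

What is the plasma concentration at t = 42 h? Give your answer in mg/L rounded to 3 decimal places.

k = ln 2 / 21 = 0.03301 per h
Dose 1 (170 mg at t=0 h): 170·exp(−0.03301·42) = 42.500 mg/L
Dose 2 (20 mg at t=6 h): 20·exp(−0.03301·36) = 6.095 mg/L
Dose 3 (260 mg at t=12 h): 260·exp(−0.03301·30) = 96.590 mg/L
Dose 4 (165 mg at t=18 h): 165·exp(−0.03301·24) = 74.722 mg/L
Dose 5 (155 mg at t=24 h): 155·exp(−0.03301·18) = 85.567 mg/L
Dose 6 (410 mg at t=30 h): 410·exp(−0.03301·12) = 275.910 mg/L
Dose 7 (310 mg at t=36 h): 310·exp(−0.03301·6) = 254.304 mg/L
C(42) = 42.500 + 6.095 + 96.590 + 74.722 + 85.567 + 275.910 + 254.304 = 835.687 mg/L

835.687 mg/L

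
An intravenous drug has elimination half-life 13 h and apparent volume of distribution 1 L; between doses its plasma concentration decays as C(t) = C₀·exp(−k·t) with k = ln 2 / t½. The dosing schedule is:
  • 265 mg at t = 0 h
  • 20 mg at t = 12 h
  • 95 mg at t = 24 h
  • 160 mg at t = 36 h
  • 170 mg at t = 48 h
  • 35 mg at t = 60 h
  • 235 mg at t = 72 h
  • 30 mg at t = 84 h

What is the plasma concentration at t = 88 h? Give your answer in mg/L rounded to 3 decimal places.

168.289 mg/L

k = ln 2 / 13 = 0.05332 per h
Dose 1 (265 mg at t=0 h): 265·exp(−0.05332·88) = 2.429 mg/L
Dose 2 (20 mg at t=12 h): 20·exp(−0.05332·76) = 0.348 mg/L
Dose 3 (95 mg at t=24 h): 95·exp(−0.05332·64) = 3.131 mg/L
Dose 4 (160 mg at t=36 h): 160·exp(−0.05332·52) = 10.000 mg/L
Dose 5 (170 mg at t=48 h): 170·exp(−0.05332·40) = 20.147 mg/L
Dose 6 (35 mg at t=60 h): 35·exp(−0.05332·28) = 7.865 mg/L
Dose 7 (235 mg at t=72 h): 235·exp(−0.05332·16) = 100.131 mg/L
Dose 8 (30 mg at t=84 h): 30·exp(−0.05332·4) = 24.238 mg/L
C(88) = 2.429 + 0.348 + 3.131 + 10.000 + 20.147 + 7.865 + 100.131 + 24.238 = 168.289 mg/L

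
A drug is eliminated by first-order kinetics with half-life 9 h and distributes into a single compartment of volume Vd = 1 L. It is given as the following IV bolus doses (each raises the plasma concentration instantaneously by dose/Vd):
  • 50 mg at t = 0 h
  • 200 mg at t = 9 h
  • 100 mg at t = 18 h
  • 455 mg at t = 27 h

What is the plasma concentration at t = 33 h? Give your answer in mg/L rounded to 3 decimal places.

k = ln 2 / 9 = 0.07702 per h
Dose 1 (50 mg at t=0 h): 50·exp(−0.07702·33) = 3.937 mg/L
Dose 2 (200 mg at t=9 h): 200·exp(−0.07702·24) = 31.498 mg/L
Dose 3 (100 mg at t=18 h): 100·exp(−0.07702·15) = 31.498 mg/L
Dose 4 (455 mg at t=27 h): 455·exp(−0.07702·6) = 286.632 mg/L
C(33) = 3.937 + 31.498 + 31.498 + 286.632 = 353.565 mg/L

353.565 mg/L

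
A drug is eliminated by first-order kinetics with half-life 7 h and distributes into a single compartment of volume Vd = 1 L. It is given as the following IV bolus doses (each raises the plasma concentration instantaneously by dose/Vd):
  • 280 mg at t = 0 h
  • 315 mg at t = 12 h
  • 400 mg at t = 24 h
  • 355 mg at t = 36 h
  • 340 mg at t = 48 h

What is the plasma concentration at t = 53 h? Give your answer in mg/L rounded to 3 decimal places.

k = ln 2 / 7 = 0.09902 per h
Dose 1 (280 mg at t=0 h): 280·exp(−0.09902·53) = 1.472 mg/L
Dose 2 (315 mg at t=12 h): 315·exp(−0.09902·41) = 5.434 mg/L
Dose 3 (400 mg at t=24 h): 400·exp(−0.09902·29) = 22.643 mg/L
Dose 4 (355 mg at t=36 h): 355·exp(−0.09902·17) = 65.941 mg/L
Dose 5 (340 mg at t=48 h): 340·exp(−0.09902·5) = 207.232 mg/L
C(53) = 1.472 + 5.434 + 22.643 + 65.941 + 207.232 = 302.723 mg/L

302.723 mg/L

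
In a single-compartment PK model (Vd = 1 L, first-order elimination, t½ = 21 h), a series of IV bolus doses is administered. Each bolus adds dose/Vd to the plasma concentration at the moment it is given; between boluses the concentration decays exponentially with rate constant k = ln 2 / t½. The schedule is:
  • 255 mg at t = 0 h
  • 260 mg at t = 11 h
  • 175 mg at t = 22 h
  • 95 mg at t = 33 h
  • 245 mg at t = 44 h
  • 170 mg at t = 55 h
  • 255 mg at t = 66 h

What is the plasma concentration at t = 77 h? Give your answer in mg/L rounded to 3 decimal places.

442.272 mg/L

k = ln 2 / 21 = 0.03301 per h
Dose 1 (255 mg at t=0 h): 255·exp(−0.03301·77) = 20.080 mg/L
Dose 2 (260 mg at t=11 h): 260·exp(−0.03301·66) = 29.436 mg/L
Dose 3 (175 mg at t=22 h): 175·exp(−0.03301·55) = 28.486 mg/L
Dose 4 (95 mg at t=33 h): 95·exp(−0.03301·44) = 22.233 mg/L
Dose 5 (245 mg at t=44 h): 245·exp(−0.03301·33) = 82.436 mg/L
Dose 6 (170 mg at t=55 h): 170·exp(−0.03301·22) = 82.240 mg/L
Dose 7 (255 mg at t=66 h): 255·exp(−0.03301·11) = 177.361 mg/L
C(77) = 20.080 + 29.436 + 28.486 + 22.233 + 82.436 + 82.240 + 177.361 = 442.272 mg/L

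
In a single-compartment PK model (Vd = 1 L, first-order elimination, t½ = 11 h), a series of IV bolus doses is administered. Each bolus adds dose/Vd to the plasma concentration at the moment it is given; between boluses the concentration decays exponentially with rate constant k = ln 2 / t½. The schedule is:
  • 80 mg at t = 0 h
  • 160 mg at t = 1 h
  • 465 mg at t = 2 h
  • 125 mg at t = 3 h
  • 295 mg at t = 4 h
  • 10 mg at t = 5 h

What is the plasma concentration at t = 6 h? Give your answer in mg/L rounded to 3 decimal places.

905.900 mg/L

k = ln 2 / 11 = 0.06301 per h
Dose 1 (80 mg at t=0 h): 80·exp(−0.06301·6) = 54.814 mg/L
Dose 2 (160 mg at t=1 h): 160·exp(−0.06301·5) = 116.758 mg/L
Dose 3 (465 mg at t=2 h): 465·exp(−0.06301·4) = 361.399 mg/L
Dose 4 (125 mg at t=3 h): 125·exp(−0.06301·3) = 103.469 mg/L
Dose 5 (295 mg at t=4 h): 295·exp(−0.06301·2) = 260.069 mg/L
Dose 6 (10 mg at t=5 h): 10·exp(−0.06301·1) = 9.389 mg/L
C(6) = 54.814 + 116.758 + 361.399 + 103.469 + 260.069 + 9.389 = 905.900 mg/L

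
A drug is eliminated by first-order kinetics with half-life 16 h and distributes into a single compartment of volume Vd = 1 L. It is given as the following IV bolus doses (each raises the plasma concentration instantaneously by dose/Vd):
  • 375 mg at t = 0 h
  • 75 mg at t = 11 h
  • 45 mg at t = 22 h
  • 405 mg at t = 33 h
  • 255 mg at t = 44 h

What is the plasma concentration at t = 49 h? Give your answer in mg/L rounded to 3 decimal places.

k = ln 2 / 16 = 0.04332 per h
Dose 1 (375 mg at t=0 h): 375·exp(−0.04332·49) = 44.888 mg/L
Dose 2 (75 mg at t=11 h): 75·exp(−0.04332·38) = 14.458 mg/L
Dose 3 (45 mg at t=22 h): 45·exp(−0.04332·27) = 13.971 mg/L
Dose 4 (405 mg at t=33 h): 405·exp(−0.04332·16) = 202.500 mg/L
Dose 5 (255 mg at t=44 h): 255·exp(−0.04332·5) = 205.338 mg/L
C(49) = 44.888 + 14.458 + 13.971 + 202.500 + 205.338 = 481.154 mg/L

481.154 mg/L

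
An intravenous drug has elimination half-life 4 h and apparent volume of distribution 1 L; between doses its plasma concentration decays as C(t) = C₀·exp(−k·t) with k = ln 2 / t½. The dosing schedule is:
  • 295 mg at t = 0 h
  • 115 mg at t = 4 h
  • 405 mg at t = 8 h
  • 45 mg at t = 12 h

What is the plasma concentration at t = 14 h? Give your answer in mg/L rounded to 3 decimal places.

k = ln 2 / 4 = 0.17329 per h
Dose 1 (295 mg at t=0 h): 295·exp(−0.17329·14) = 26.075 mg/L
Dose 2 (115 mg at t=4 h): 115·exp(−0.17329·10) = 20.329 mg/L
Dose 3 (405 mg at t=8 h): 405·exp(−0.17329·6) = 143.189 mg/L
Dose 4 (45 mg at t=12 h): 45·exp(−0.17329·2) = 31.820 mg/L
C(14) = 26.075 + 20.329 + 143.189 + 31.820 = 221.413 mg/L

221.413 mg/L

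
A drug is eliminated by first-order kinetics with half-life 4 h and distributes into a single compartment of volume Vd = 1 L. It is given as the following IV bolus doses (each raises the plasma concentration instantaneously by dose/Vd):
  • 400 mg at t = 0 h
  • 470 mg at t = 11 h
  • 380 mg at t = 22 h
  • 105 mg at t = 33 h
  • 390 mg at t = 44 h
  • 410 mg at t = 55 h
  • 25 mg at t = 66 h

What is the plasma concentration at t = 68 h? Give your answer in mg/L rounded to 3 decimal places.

67.270 mg/L

k = ln 2 / 4 = 0.17329 per h
Dose 1 (400 mg at t=0 h): 400·exp(−0.17329·68) = 0.003 mg/L
Dose 2 (470 mg at t=11 h): 470·exp(−0.17329·57) = 0.024 mg/L
Dose 3 (380 mg at t=22 h): 380·exp(−0.17329·46) = 0.131 mg/L
Dose 4 (105 mg at t=33 h): 105·exp(−0.17329·35) = 0.244 mg/L
Dose 5 (390 mg at t=44 h): 390·exp(−0.17329·24) = 6.094 mg/L
Dose 6 (410 mg at t=55 h): 410·exp(−0.17329·13) = 43.096 mg/L
Dose 7 (25 mg at t=66 h): 25·exp(−0.17329·2) = 17.678 mg/L
C(68) = 0.003 + 0.024 + 0.131 + 0.244 + 6.094 + 43.096 + 17.678 = 67.270 mg/L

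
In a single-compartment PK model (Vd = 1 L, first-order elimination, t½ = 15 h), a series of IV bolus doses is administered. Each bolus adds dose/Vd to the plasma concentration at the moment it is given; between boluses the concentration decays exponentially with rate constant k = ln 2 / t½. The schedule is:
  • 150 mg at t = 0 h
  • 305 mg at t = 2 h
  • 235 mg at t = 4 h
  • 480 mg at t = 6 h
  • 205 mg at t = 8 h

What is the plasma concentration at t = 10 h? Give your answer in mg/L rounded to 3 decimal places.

1069.230 mg/L

k = ln 2 / 15 = 0.04621 per h
Dose 1 (150 mg at t=0 h): 150·exp(−0.04621·10) = 94.494 mg/L
Dose 2 (305 mg at t=2 h): 305·exp(−0.04621·8) = 210.742 mg/L
Dose 3 (235 mg at t=4 h): 235·exp(−0.04621·6) = 178.097 mg/L
Dose 4 (480 mg at t=6 h): 480·exp(−0.04621·4) = 398.994 mg/L
Dose 5 (205 mg at t=8 h): 205·exp(−0.04621·2) = 186.903 mg/L
C(10) = 94.494 + 210.742 + 178.097 + 398.994 + 186.903 = 1069.230 mg/L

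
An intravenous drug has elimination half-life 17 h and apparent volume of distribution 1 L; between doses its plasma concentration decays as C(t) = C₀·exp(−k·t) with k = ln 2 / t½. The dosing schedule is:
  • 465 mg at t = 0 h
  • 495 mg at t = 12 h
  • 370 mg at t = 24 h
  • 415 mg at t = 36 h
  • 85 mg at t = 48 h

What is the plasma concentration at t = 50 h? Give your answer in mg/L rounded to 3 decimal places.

k = ln 2 / 17 = 0.04077 per h
Dose 1 (465 mg at t=0 h): 465·exp(−0.04077·50) = 60.544 mg/L
Dose 2 (495 mg at t=12 h): 495·exp(−0.04077·38) = 105.127 mg/L
Dose 3 (370 mg at t=24 h): 370·exp(−0.04077·26) = 128.175 mg/L
Dose 4 (415 mg at t=36 h): 415·exp(−0.04077·14) = 234.499 mg/L
Dose 5 (85 mg at t=48 h): 85·exp(−0.04077·2) = 78.344 mg/L
C(50) = 60.544 + 105.127 + 128.175 + 234.499 + 78.344 = 606.689 mg/L

606.689 mg/L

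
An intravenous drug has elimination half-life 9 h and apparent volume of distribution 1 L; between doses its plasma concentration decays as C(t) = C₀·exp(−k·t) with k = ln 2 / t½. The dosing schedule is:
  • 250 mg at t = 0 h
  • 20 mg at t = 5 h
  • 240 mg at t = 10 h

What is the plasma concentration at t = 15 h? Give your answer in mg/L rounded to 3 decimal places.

251.299 mg/L

k = ln 2 / 9 = 0.07702 per h
Dose 1 (250 mg at t=0 h): 250·exp(−0.07702·15) = 78.745 mg/L
Dose 2 (20 mg at t=5 h): 20·exp(−0.07702·10) = 9.259 mg/L
Dose 3 (240 mg at t=10 h): 240·exp(−0.07702·5) = 163.295 mg/L
C(15) = 78.745 + 9.259 + 163.295 = 251.299 mg/L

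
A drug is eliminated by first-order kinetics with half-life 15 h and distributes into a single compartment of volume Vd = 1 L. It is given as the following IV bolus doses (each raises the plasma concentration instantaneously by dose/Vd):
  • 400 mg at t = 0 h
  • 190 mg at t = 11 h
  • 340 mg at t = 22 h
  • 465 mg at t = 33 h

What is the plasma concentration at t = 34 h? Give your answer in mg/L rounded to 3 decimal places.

788.045 mg/L

k = ln 2 / 15 = 0.04621 per h
Dose 1 (400 mg at t=0 h): 400·exp(−0.04621·34) = 83.124 mg/L
Dose 2 (190 mg at t=11 h): 190·exp(−0.04621·23) = 65.641 mg/L
Dose 3 (340 mg at t=22 h): 340·exp(−0.04621·12) = 195.279 mg/L
Dose 4 (465 mg at t=33 h): 465·exp(−0.04621·1) = 444.001 mg/L
C(34) = 83.124 + 65.641 + 195.279 + 444.001 = 788.045 mg/L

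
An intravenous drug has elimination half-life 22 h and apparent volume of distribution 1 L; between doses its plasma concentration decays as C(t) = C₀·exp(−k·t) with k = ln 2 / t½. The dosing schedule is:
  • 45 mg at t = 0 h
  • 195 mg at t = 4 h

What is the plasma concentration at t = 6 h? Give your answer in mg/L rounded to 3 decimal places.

220.340 mg/L

k = ln 2 / 22 = 0.03151 per h
Dose 1 (45 mg at t=0 h): 45·exp(−0.03151·6) = 37.249 mg/L
Dose 2 (195 mg at t=4 h): 195·exp(−0.03151·2) = 183.092 mg/L
C(6) = 37.249 + 183.092 = 220.340 mg/L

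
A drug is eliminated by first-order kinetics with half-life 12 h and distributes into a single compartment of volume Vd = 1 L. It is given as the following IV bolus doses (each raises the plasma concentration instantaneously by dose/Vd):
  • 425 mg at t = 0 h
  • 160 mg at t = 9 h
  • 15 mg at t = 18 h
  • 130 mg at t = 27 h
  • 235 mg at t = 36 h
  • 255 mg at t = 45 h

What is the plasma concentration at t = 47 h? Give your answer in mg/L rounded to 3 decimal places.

k = ln 2 / 12 = 0.05776 per h
Dose 1 (425 mg at t=0 h): 425·exp(−0.05776·47) = 28.142 mg/L
Dose 2 (160 mg at t=9 h): 160·exp(−0.05776·38) = 17.818 mg/L
Dose 3 (15 mg at t=18 h): 15·exp(−0.05776·29) = 2.809 mg/L
Dose 4 (130 mg at t=27 h): 130·exp(−0.05776·20) = 40.947 mg/L
Dose 5 (235 mg at t=36 h): 235·exp(−0.05776·11) = 124.487 mg/L
Dose 6 (255 mg at t=45 h): 255·exp(−0.05776·2) = 227.179 mg/L
C(47) = 28.142 + 17.818 + 2.809 + 40.947 + 124.487 + 227.179 = 441.383 mg/L

441.383 mg/L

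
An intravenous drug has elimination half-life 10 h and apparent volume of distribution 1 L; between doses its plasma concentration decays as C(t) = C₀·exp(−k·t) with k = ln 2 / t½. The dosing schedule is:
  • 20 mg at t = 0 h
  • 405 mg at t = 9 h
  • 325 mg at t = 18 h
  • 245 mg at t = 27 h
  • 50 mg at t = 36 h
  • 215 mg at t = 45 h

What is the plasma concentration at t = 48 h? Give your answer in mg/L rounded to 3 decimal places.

322.019 mg/L

k = ln 2 / 10 = 0.06931 per h
Dose 1 (20 mg at t=0 h): 20·exp(−0.06931·48) = 0.718 mg/L
Dose 2 (405 mg at t=9 h): 405·exp(−0.06931·39) = 27.129 mg/L
Dose 3 (325 mg at t=18 h): 325·exp(−0.06931·30) = 40.625 mg/L
Dose 4 (245 mg at t=27 h): 245·exp(−0.06931·21) = 57.148 mg/L
Dose 5 (50 mg at t=36 h): 50·exp(−0.06931·12) = 21.764 mg/L
Dose 6 (215 mg at t=45 h): 215·exp(−0.06931·3) = 174.634 mg/L
C(48) = 0.718 + 27.129 + 40.625 + 57.148 + 21.764 + 174.634 = 322.019 mg/L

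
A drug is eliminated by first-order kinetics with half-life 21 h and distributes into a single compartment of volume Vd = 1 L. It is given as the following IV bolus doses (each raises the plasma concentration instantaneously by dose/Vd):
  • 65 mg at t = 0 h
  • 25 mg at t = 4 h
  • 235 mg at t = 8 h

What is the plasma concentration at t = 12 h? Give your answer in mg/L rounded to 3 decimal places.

268.874 mg/L

k = ln 2 / 21 = 0.03301 per h
Dose 1 (65 mg at t=0 h): 65·exp(−0.03301·12) = 43.742 mg/L
Dose 2 (25 mg at t=4 h): 25·exp(−0.03301·8) = 19.198 mg/L
Dose 3 (235 mg at t=8 h): 235·exp(−0.03301·4) = 205.934 mg/L
C(12) = 43.742 + 19.198 + 205.934 = 268.874 mg/L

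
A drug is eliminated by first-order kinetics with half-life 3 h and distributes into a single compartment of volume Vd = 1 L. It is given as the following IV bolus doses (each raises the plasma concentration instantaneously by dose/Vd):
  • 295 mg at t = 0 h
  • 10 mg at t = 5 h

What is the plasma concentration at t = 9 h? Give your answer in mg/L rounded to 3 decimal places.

k = ln 2 / 3 = 0.23105 per h
Dose 1 (295 mg at t=0 h): 295·exp(−0.23105·9) = 36.875 mg/L
Dose 2 (10 mg at t=5 h): 10·exp(−0.23105·4) = 3.969 mg/L
C(9) = 36.875 + 3.969 = 40.844 mg/L

40.844 mg/L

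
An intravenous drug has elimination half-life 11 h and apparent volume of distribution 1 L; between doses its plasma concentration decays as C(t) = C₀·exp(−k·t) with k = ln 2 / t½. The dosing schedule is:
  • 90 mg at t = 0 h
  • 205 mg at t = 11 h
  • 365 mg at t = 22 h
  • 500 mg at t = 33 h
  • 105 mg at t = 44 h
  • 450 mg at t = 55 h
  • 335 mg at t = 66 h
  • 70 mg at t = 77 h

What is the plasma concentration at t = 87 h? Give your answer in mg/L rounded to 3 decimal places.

k = ln 2 / 11 = 0.06301 per h
Dose 1 (90 mg at t=0 h): 90·exp(−0.06301·87) = 0.374 mg/L
Dose 2 (205 mg at t=11 h): 205·exp(−0.06301·76) = 1.706 mg/L
Dose 3 (365 mg at t=22 h): 365·exp(−0.06301·65) = 6.074 mg/L
Dose 4 (500 mg at t=33 h): 500·exp(−0.06301·54) = 16.641 mg/L
Dose 5 (105 mg at t=44 h): 105·exp(−0.06301·43) = 6.989 mg/L
Dose 6 (450 mg at t=55 h): 450·exp(−0.06301·32) = 59.909 mg/L
Dose 7 (335 mg at t=66 h): 335·exp(−0.06301·21) = 89.197 mg/L
Dose 8 (70 mg at t=77 h): 70·exp(−0.06301·10) = 37.276 mg/L
C(87) = 0.374 + 1.706 + 6.074 + 16.641 + 6.989 + 59.909 + 89.197 + 37.276 = 218.167 mg/L

218.167 mg/L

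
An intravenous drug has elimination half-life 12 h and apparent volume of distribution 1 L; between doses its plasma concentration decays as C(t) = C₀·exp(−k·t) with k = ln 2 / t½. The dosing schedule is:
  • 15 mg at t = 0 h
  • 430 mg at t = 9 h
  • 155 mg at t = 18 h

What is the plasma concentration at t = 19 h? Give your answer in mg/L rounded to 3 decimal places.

k = ln 2 / 12 = 0.05776 per h
Dose 1 (15 mg at t=0 h): 15·exp(−0.05776·19) = 5.006 mg/L
Dose 2 (430 mg at t=9 h): 430·exp(−0.05776·10) = 241.329 mg/L
Dose 3 (155 mg at t=18 h): 155·exp(−0.05776·1) = 146.301 mg/L
C(19) = 5.006 + 241.329 + 146.301 = 392.636 mg/L

392.636 mg/L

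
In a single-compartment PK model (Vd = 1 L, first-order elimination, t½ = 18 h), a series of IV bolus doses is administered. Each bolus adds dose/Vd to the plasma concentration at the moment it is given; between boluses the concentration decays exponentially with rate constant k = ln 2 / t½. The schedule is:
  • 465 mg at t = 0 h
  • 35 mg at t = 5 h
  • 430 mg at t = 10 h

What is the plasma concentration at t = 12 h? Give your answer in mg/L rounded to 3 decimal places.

k = ln 2 / 18 = 0.03851 per h
Dose 1 (465 mg at t=0 h): 465·exp(−0.03851·12) = 292.932 mg/L
Dose 2 (35 mg at t=5 h): 35·exp(−0.03851·7) = 26.730 mg/L
Dose 3 (430 mg at t=10 h): 430·exp(−0.03851·2) = 398.126 mg/L
C(12) = 292.932 + 26.730 + 398.126 = 717.788 mg/L

717.788 mg/L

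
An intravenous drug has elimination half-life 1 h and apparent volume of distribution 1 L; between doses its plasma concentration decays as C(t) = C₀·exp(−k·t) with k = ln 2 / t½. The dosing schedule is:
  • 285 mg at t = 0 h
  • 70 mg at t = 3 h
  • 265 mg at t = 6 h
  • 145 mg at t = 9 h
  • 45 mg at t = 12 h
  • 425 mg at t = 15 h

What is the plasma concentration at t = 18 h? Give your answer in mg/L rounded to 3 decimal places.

k = ln 2 / 1 = 0.69315 per h
Dose 1 (285 mg at t=0 h): 285·exp(−0.69315·18) = 0.001 mg/L
Dose 2 (70 mg at t=3 h): 70·exp(−0.69315·15) = 0.002 mg/L
Dose 3 (265 mg at t=6 h): 265·exp(−0.69315·12) = 0.065 mg/L
Dose 4 (145 mg at t=9 h): 145·exp(−0.69315·9) = 0.283 mg/L
Dose 5 (45 mg at t=12 h): 45·exp(−0.69315·6) = 0.703 mg/L
Dose 6 (425 mg at t=15 h): 425·exp(−0.69315·3) = 53.125 mg/L
C(18) = 0.001 + 0.002 + 0.065 + 0.283 + 0.703 + 53.125 = 54.179 mg/L

54.179 mg/L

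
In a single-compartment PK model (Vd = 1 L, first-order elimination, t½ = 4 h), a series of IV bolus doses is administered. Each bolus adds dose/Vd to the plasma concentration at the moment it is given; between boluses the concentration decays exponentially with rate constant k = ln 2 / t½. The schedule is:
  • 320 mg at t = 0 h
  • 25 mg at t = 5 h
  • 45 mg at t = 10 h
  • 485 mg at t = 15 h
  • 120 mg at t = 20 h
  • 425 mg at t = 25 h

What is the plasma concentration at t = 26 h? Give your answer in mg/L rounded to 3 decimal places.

k = ln 2 / 4 = 0.17329 per h
Dose 1 (320 mg at t=0 h): 320·exp(−0.17329·26) = 3.536 mg/L
Dose 2 (25 mg at t=5 h): 25·exp(−0.17329·21) = 0.657 mg/L
Dose 3 (45 mg at t=10 h): 45·exp(−0.17329·16) = 2.812 mg/L
Dose 4 (485 mg at t=15 h): 485·exp(−0.17329·11) = 72.096 mg/L
Dose 5 (120 mg at t=20 h): 120·exp(−0.17329·6) = 42.426 mg/L
Dose 6 (425 mg at t=25 h): 425·exp(−0.17329·1) = 357.381 mg/L
C(26) = 3.536 + 0.657 + 2.812 + 72.096 + 42.426 + 357.381 = 478.908 mg/L

478.908 mg/L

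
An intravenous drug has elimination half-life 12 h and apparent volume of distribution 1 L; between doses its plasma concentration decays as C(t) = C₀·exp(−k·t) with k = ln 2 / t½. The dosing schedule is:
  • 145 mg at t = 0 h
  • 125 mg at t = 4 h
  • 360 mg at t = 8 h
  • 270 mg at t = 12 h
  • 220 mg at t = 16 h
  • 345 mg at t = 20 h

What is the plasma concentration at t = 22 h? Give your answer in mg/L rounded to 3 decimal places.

859.701 mg/L

k = ln 2 / 12 = 0.05776 per h
Dose 1 (145 mg at t=0 h): 145·exp(−0.05776·22) = 40.689 mg/L
Dose 2 (125 mg at t=4 h): 125·exp(−0.05776·18) = 44.194 mg/L
Dose 3 (360 mg at t=8 h): 360·exp(−0.05776·14) = 160.362 mg/L
Dose 4 (270 mg at t=12 h): 270·exp(−0.05776·10) = 151.532 mg/L
Dose 5 (220 mg at t=16 h): 220·exp(−0.05776·6) = 155.563 mg/L
Dose 6 (345 mg at t=20 h): 345·exp(−0.05776·2) = 307.360 mg/L
C(22) = 40.689 + 44.194 + 160.362 + 151.532 + 155.563 + 307.360 = 859.701 mg/L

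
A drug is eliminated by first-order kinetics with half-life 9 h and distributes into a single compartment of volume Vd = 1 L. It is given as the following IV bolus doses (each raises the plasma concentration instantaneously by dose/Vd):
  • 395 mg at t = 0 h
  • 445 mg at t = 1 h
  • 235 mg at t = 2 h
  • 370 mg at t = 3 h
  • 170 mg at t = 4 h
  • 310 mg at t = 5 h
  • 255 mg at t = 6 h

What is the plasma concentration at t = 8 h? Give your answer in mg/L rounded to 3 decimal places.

1462.223 mg/L

k = ln 2 / 9 = 0.07702 per h
Dose 1 (395 mg at t=0 h): 395·exp(−0.07702·8) = 213.312 mg/L
Dose 2 (445 mg at t=1 h): 445·exp(−0.07702·7) = 259.553 mg/L
Dose 3 (235 mg at t=2 h): 235·exp(−0.07702·6) = 148.041 mg/L
Dose 4 (370 mg at t=3 h): 370·exp(−0.07702·5) = 251.746 mg/L
Dose 5 (170 mg at t=4 h): 170·exp(−0.07702·4) = 124.927 mg/L
Dose 6 (310 mg at t=5 h): 310·exp(−0.07702·3) = 246.047 mg/L
Dose 7 (255 mg at t=6 h): 255·exp(−0.07702·2) = 218.597 mg/L
C(8) = 213.312 + 259.553 + 148.041 + 251.746 + 124.927 + 246.047 + 218.597 = 1462.223 mg/L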